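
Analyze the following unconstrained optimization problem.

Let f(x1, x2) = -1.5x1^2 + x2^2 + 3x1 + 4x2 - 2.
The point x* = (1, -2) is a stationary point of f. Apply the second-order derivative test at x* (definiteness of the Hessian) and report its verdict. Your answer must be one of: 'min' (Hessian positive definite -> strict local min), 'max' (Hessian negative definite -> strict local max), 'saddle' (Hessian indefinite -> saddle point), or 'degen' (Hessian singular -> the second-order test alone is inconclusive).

Compute the Hessian H = grad^2 f:
  H = [[-3, 0], [0, 2]]
Verify stationarity: grad f(x*) = H x* + g = (0, 0).
Eigenvalues of H: -3, 2.
Eigenvalues have mixed signs, so H is indefinite -> x* is a saddle point.

saddle


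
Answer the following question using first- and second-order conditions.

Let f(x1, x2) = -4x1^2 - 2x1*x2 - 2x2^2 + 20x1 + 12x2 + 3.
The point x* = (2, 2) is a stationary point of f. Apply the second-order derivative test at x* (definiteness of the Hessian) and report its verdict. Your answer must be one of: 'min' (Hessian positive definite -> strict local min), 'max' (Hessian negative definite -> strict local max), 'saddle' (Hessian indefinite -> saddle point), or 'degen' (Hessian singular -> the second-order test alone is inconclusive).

Compute the Hessian H = grad^2 f:
  H = [[-8, -2], [-2, -4]]
Verify stationarity: grad f(x*) = H x* + g = (0, 0).
Eigenvalues of H: -8.8284, -3.1716.
Both eigenvalues < 0, so H is negative definite -> x* is a strict local max.

max


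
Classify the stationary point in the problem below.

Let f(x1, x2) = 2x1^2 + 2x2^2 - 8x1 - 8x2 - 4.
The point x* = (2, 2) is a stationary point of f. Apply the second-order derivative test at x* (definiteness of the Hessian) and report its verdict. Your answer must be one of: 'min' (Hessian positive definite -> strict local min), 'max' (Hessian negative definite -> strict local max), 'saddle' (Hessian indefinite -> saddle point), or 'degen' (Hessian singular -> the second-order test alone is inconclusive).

Compute the Hessian H = grad^2 f:
  H = [[4, 0], [0, 4]]
Verify stationarity: grad f(x*) = H x* + g = (0, 0).
Eigenvalues of H: 4, 4.
Both eigenvalues > 0, so H is positive definite -> x* is a strict local min.

min


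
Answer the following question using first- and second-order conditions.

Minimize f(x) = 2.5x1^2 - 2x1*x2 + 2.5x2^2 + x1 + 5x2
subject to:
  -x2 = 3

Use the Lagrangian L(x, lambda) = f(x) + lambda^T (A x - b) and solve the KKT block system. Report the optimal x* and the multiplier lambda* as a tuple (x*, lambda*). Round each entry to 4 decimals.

Form the Lagrangian:
  L(x, lambda) = (1/2) x^T Q x + c^T x + lambda^T (A x - b)
Stationarity (grad_x L = 0): Q x + c + A^T lambda = 0.
Primal feasibility: A x = b.

This gives the KKT block system:
  [ Q   A^T ] [ x     ]   [-c ]
  [ A    0  ] [ lambda ] = [ b ]

Solving the linear system:
  x*      = (-1.4, -3)
  lambda* = (-7.2)
  f(x*)   = 2.6

x* = (-1.4, -3), lambda* = (-7.2)


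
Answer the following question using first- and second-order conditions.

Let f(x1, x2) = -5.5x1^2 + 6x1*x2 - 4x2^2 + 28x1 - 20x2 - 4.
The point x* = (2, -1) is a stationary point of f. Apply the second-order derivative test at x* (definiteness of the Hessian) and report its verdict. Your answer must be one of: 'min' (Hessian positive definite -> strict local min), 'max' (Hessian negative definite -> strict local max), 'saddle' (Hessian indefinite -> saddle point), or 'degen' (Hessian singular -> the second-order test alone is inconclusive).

Compute the Hessian H = grad^2 f:
  H = [[-11, 6], [6, -8]]
Verify stationarity: grad f(x*) = H x* + g = (0, 0).
Eigenvalues of H: -15.6847, -3.3153.
Both eigenvalues < 0, so H is negative definite -> x* is a strict local max.

max


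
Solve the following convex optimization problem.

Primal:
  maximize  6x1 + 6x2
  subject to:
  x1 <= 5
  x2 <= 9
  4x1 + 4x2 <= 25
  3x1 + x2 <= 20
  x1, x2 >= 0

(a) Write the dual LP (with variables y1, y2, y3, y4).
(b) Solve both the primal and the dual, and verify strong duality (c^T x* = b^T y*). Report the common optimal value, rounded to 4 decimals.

The standard primal-dual pair for 'max c^T x s.t. A x <= b, x >= 0' is:
  Dual:  min b^T y  s.t.  A^T y >= c,  y >= 0.

So the dual LP is:
  minimize  5y1 + 9y2 + 25y3 + 20y4
  subject to:
    y1 + 4y3 + 3y4 >= 6
    y2 + 4y3 + y4 >= 6
    y1, y2, y3, y4 >= 0

Solving the primal: x* = (5, 1.25).
  primal value c^T x* = 37.5.
Solving the dual: y* = (0, 0, 1.5, 0).
  dual value b^T y* = 37.5.
Strong duality: c^T x* = b^T y*. Confirmed.

37.5


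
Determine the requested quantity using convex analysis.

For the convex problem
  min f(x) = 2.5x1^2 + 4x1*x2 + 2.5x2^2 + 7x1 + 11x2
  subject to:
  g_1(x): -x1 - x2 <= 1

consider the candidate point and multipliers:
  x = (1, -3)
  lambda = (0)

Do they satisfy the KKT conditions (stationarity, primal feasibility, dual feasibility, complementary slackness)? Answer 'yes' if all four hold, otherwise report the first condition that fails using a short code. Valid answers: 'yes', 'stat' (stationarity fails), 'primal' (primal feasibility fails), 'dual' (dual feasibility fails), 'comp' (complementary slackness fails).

Gradient of f: grad f(x) = Q x + c = (0, 0)
Constraint values g_i(x) = a_i^T x - b_i:
  g_1((1, -3)) = 1
Stationarity residual: grad f(x) + sum_i lambda_i a_i = (0, 0)
  -> stationarity OK
Primal feasibility (all g_i <= 0): FAILS
Dual feasibility (all lambda_i >= 0): OK
Complementary slackness (lambda_i * g_i(x) = 0 for all i): OK

Verdict: the first failing condition is primal_feasibility -> primal.

primal


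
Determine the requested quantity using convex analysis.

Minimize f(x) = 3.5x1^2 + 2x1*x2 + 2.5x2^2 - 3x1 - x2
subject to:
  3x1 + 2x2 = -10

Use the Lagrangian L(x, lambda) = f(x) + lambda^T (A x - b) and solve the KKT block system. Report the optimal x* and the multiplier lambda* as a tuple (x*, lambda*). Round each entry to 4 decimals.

Form the Lagrangian:
  L(x, lambda) = (1/2) x^T Q x + c^T x + lambda^T (A x - b)
Stationarity (grad_x L = 0): Q x + c + A^T lambda = 0.
Primal feasibility: A x = b.

This gives the KKT block system:
  [ Q   A^T ] [ x     ]   [-c ]
  [ A    0  ] [ lambda ] = [ b ]

Solving the linear system:
  x*      = (-2.1224, -1.8163)
  lambda* = (7.1633)
  f(x*)   = 39.9082

x* = (-2.1224, -1.8163), lambda* = (7.1633)


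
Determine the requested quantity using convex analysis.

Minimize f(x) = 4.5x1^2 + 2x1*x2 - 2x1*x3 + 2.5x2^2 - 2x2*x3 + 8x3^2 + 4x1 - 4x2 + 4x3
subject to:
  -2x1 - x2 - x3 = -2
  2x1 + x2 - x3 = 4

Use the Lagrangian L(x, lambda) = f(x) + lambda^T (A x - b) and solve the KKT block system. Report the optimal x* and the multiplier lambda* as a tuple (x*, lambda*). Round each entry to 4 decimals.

Form the Lagrangian:
  L(x, lambda) = (1/2) x^T Q x + c^T x + lambda^T (A x - b)
Stationarity (grad_x L = 0): Q x + c + A^T lambda = 0.
Primal feasibility: A x = b.

This gives the KKT block system:
  [ Q   A^T ] [ x     ]   [-c ]
  [ A    0  ] [ lambda ] = [ b ]

Solving the linear system:
  x*      = (0.6667, 1.6667, -1)
  lambda* = (-4.5, -12.1667)
  f(x*)   = 15.8333

x* = (0.6667, 1.6667, -1), lambda* = (-4.5, -12.1667)


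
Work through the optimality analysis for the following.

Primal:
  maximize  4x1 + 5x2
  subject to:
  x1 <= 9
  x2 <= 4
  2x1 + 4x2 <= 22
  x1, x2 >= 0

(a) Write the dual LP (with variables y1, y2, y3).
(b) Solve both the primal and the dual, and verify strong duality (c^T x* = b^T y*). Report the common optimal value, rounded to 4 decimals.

The standard primal-dual pair for 'max c^T x s.t. A x <= b, x >= 0' is:
  Dual:  min b^T y  s.t.  A^T y >= c,  y >= 0.

So the dual LP is:
  minimize  9y1 + 4y2 + 22y3
  subject to:
    y1 + 2y3 >= 4
    y2 + 4y3 >= 5
    y1, y2, y3 >= 0

Solving the primal: x* = (9, 1).
  primal value c^T x* = 41.
Solving the dual: y* = (1.5, 0, 1.25).
  dual value b^T y* = 41.
Strong duality: c^T x* = b^T y*. Confirmed.

41


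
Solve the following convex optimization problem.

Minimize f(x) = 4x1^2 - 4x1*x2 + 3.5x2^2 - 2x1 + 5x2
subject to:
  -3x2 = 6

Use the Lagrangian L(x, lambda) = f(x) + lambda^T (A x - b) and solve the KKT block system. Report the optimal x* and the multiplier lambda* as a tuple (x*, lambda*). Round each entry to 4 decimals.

Form the Lagrangian:
  L(x, lambda) = (1/2) x^T Q x + c^T x + lambda^T (A x - b)
Stationarity (grad_x L = 0): Q x + c + A^T lambda = 0.
Primal feasibility: A x = b.

This gives the KKT block system:
  [ Q   A^T ] [ x     ]   [-c ]
  [ A    0  ] [ lambda ] = [ b ]

Solving the linear system:
  x*      = (-0.75, -2)
  lambda* = (-2)
  f(x*)   = 1.75

x* = (-0.75, -2), lambda* = (-2)


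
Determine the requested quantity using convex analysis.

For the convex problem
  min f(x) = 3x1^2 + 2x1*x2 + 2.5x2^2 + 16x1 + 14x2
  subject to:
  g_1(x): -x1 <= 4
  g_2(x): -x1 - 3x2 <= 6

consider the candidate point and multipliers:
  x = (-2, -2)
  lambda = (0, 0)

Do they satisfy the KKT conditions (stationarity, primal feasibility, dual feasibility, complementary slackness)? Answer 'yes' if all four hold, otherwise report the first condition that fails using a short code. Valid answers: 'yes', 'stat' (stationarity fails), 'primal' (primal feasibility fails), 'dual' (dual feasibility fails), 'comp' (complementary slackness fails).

Gradient of f: grad f(x) = Q x + c = (0, 0)
Constraint values g_i(x) = a_i^T x - b_i:
  g_1((-2, -2)) = -2
  g_2((-2, -2)) = 2
Stationarity residual: grad f(x) + sum_i lambda_i a_i = (0, 0)
  -> stationarity OK
Primal feasibility (all g_i <= 0): FAILS
Dual feasibility (all lambda_i >= 0): OK
Complementary slackness (lambda_i * g_i(x) = 0 for all i): OK

Verdict: the first failing condition is primal_feasibility -> primal.

primal


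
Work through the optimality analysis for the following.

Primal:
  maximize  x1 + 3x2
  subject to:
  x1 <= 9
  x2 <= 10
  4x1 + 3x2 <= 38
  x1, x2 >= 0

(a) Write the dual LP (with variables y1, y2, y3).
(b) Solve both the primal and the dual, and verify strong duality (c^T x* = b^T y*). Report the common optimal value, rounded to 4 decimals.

The standard primal-dual pair for 'max c^T x s.t. A x <= b, x >= 0' is:
  Dual:  min b^T y  s.t.  A^T y >= c,  y >= 0.

So the dual LP is:
  minimize  9y1 + 10y2 + 38y3
  subject to:
    y1 + 4y3 >= 1
    y2 + 3y3 >= 3
    y1, y2, y3 >= 0

Solving the primal: x* = (2, 10).
  primal value c^T x* = 32.
Solving the dual: y* = (0, 2.25, 0.25).
  dual value b^T y* = 32.
Strong duality: c^T x* = b^T y*. Confirmed.

32


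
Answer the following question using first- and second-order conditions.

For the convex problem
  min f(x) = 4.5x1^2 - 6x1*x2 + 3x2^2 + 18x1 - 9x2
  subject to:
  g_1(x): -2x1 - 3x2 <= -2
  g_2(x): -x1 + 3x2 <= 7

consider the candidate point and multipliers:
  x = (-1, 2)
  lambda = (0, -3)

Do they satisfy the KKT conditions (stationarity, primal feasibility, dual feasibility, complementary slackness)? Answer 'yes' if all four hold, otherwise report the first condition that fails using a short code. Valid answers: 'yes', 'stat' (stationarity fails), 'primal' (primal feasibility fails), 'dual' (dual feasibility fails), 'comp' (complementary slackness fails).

Gradient of f: grad f(x) = Q x + c = (-3, 9)
Constraint values g_i(x) = a_i^T x - b_i:
  g_1((-1, 2)) = -2
  g_2((-1, 2)) = 0
Stationarity residual: grad f(x) + sum_i lambda_i a_i = (0, 0)
  -> stationarity OK
Primal feasibility (all g_i <= 0): OK
Dual feasibility (all lambda_i >= 0): FAILS
Complementary slackness (lambda_i * g_i(x) = 0 for all i): OK

Verdict: the first failing condition is dual_feasibility -> dual.

dual


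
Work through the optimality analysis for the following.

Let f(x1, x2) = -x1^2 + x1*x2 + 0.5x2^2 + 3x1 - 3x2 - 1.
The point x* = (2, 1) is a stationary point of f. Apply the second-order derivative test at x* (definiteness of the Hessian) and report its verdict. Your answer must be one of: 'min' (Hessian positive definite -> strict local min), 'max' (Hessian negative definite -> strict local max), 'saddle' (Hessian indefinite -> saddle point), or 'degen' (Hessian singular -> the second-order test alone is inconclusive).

Compute the Hessian H = grad^2 f:
  H = [[-2, 1], [1, 1]]
Verify stationarity: grad f(x*) = H x* + g = (0, 0).
Eigenvalues of H: -2.3028, 1.3028.
Eigenvalues have mixed signs, so H is indefinite -> x* is a saddle point.

saddle


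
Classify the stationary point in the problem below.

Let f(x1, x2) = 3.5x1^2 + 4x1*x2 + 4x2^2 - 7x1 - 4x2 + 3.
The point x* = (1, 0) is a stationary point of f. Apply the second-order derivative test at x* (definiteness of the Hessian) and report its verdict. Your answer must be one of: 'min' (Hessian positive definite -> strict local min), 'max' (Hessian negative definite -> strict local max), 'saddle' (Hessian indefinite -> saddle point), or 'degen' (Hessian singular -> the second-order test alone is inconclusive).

Compute the Hessian H = grad^2 f:
  H = [[7, 4], [4, 8]]
Verify stationarity: grad f(x*) = H x* + g = (0, 0).
Eigenvalues of H: 3.4689, 11.5311.
Both eigenvalues > 0, so H is positive definite -> x* is a strict local min.

min


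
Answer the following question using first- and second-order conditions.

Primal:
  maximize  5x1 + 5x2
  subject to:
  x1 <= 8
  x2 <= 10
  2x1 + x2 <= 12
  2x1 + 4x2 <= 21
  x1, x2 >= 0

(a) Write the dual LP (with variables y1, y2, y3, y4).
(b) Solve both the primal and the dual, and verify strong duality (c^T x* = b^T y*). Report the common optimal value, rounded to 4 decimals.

The standard primal-dual pair for 'max c^T x s.t. A x <= b, x >= 0' is:
  Dual:  min b^T y  s.t.  A^T y >= c,  y >= 0.

So the dual LP is:
  minimize  8y1 + 10y2 + 12y3 + 21y4
  subject to:
    y1 + 2y3 + 2y4 >= 5
    y2 + y3 + 4y4 >= 5
    y1, y2, y3, y4 >= 0

Solving the primal: x* = (4.5, 3).
  primal value c^T x* = 37.5.
Solving the dual: y* = (0, 0, 1.6667, 0.8333).
  dual value b^T y* = 37.5.
Strong duality: c^T x* = b^T y*. Confirmed.

37.5


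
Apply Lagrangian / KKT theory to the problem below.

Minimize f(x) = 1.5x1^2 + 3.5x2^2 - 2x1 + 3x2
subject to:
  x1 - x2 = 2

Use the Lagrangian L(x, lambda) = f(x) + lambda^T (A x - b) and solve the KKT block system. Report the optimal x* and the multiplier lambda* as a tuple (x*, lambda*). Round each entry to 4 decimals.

Form the Lagrangian:
  L(x, lambda) = (1/2) x^T Q x + c^T x + lambda^T (A x - b)
Stationarity (grad_x L = 0): Q x + c + A^T lambda = 0.
Primal feasibility: A x = b.

This gives the KKT block system:
  [ Q   A^T ] [ x     ]   [-c ]
  [ A    0  ] [ lambda ] = [ b ]

Solving the linear system:
  x*      = (1.3, -0.7)
  lambda* = (-1.9)
  f(x*)   = -0.45

x* = (1.3, -0.7), lambda* = (-1.9)


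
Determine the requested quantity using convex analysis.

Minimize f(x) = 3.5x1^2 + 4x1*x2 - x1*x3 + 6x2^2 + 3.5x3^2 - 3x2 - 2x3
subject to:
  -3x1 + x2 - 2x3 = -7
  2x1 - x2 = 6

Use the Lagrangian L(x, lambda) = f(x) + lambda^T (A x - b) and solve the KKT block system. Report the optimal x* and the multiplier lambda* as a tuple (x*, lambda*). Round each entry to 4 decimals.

Form the Lagrangian:
  L(x, lambda) = (1/2) x^T Q x + c^T x + lambda^T (A x - b)
Stationarity (grad_x L = 0): Q x + c + A^T lambda = 0.
Primal feasibility: A x = b.

This gives the KKT block system:
  [ Q   A^T ] [ x     ]   [-c ]
  [ A    0  ] [ lambda ] = [ b ]

Solving the linear system:
  x*      = (2.3763, -1.2475, -0.6881)
  lambda* = (-4.5966, -13.061)
  f(x*)   = 25.6542

x* = (2.3763, -1.2475, -0.6881), lambda* = (-4.5966, -13.061)


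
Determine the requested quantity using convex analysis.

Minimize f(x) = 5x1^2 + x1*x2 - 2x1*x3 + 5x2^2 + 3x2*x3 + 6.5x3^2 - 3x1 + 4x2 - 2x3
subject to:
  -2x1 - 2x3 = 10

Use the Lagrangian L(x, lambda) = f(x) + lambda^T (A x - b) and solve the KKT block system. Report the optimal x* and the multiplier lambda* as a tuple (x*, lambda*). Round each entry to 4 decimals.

Form the Lagrangian:
  L(x, lambda) = (1/2) x^T Q x + c^T x + lambda^T (A x - b)
Stationarity (grad_x L = 0): Q x + c + A^T lambda = 0.
Primal feasibility: A x = b.

This gives the KKT block system:
  [ Q   A^T ] [ x     ]   [-c ]
  [ A    0  ] [ lambda ] = [ b ]

Solving the linear system:
  x*      = (-2.6992, 0.5602, -2.3008)
  lambda* = (-12.4154)
  f(x*)   = 69.547

x* = (-2.6992, 0.5602, -2.3008), lambda* = (-12.4154)


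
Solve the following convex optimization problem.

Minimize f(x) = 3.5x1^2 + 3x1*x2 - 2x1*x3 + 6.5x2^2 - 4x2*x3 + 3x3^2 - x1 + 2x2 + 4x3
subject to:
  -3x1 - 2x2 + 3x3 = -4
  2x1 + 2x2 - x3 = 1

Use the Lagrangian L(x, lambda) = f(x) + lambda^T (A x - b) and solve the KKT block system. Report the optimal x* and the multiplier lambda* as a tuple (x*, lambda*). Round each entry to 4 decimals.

Form the Lagrangian:
  L(x, lambda) = (1/2) x^T Q x + c^T x + lambda^T (A x - b)
Stationarity (grad_x L = 0): Q x + c + A^T lambda = 0.
Primal feasibility: A x = b.

This gives the KKT block system:
  [ Q   A^T ] [ x     ]   [-c ]
  [ A    0  ] [ lambda ] = [ b ]

Solving the linear system:
  x*      = (0.3503, -0.5127, -1.3249)
  lambda* = (0.8782, 0.0355)
  f(x*)   = -1.599

x* = (0.3503, -0.5127, -1.3249), lambda* = (0.8782, 0.0355)


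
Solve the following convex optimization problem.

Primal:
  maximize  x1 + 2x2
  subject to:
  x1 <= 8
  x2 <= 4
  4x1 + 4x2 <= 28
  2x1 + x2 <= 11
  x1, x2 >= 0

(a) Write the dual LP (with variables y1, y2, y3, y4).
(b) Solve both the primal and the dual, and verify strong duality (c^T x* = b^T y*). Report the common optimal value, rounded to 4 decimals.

The standard primal-dual pair for 'max c^T x s.t. A x <= b, x >= 0' is:
  Dual:  min b^T y  s.t.  A^T y >= c,  y >= 0.

So the dual LP is:
  minimize  8y1 + 4y2 + 28y3 + 11y4
  subject to:
    y1 + 4y3 + 2y4 >= 1
    y2 + 4y3 + y4 >= 2
    y1, y2, y3, y4 >= 0

Solving the primal: x* = (3, 4).
  primal value c^T x* = 11.
Solving the dual: y* = (0, 1, 0.25, 0).
  dual value b^T y* = 11.
Strong duality: c^T x* = b^T y*. Confirmed.

11


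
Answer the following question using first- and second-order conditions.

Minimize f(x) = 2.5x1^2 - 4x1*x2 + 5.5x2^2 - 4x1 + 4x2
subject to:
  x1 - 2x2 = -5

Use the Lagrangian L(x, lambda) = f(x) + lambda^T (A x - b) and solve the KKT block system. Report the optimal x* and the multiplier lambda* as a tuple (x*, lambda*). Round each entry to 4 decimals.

Form the Lagrangian:
  L(x, lambda) = (1/2) x^T Q x + c^T x + lambda^T (A x - b)
Stationarity (grad_x L = 0): Q x + c + A^T lambda = 0.
Primal feasibility: A x = b.

This gives the KKT block system:
  [ Q   A^T ] [ x     ]   [-c ]
  [ A    0  ] [ lambda ] = [ b ]

Solving the linear system:
  x*      = (-0.4667, 2.2667)
  lambda* = (15.4)
  f(x*)   = 43.9667

x* = (-0.4667, 2.2667), lambda* = (15.4)


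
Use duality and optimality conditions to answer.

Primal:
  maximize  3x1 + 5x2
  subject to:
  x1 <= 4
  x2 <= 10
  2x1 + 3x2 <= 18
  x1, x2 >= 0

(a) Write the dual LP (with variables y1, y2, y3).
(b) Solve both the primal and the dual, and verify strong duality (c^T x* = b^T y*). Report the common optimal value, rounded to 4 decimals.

The standard primal-dual pair for 'max c^T x s.t. A x <= b, x >= 0' is:
  Dual:  min b^T y  s.t.  A^T y >= c,  y >= 0.

So the dual LP is:
  minimize  4y1 + 10y2 + 18y3
  subject to:
    y1 + 2y3 >= 3
    y2 + 3y3 >= 5
    y1, y2, y3 >= 0

Solving the primal: x* = (0, 6).
  primal value c^T x* = 30.
Solving the dual: y* = (0, 0, 1.6667).
  dual value b^T y* = 30.
Strong duality: c^T x* = b^T y*. Confirmed.

30


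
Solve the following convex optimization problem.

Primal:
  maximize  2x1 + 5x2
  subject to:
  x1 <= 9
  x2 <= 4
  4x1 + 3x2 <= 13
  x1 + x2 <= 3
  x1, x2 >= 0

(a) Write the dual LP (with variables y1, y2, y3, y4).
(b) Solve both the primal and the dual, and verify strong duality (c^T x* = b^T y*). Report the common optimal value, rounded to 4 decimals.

The standard primal-dual pair for 'max c^T x s.t. A x <= b, x >= 0' is:
  Dual:  min b^T y  s.t.  A^T y >= c,  y >= 0.

So the dual LP is:
  minimize  9y1 + 4y2 + 13y3 + 3y4
  subject to:
    y1 + 4y3 + y4 >= 2
    y2 + 3y3 + y4 >= 5
    y1, y2, y3, y4 >= 0

Solving the primal: x* = (0, 3).
  primal value c^T x* = 15.
Solving the dual: y* = (0, 0, 0, 5).
  dual value b^T y* = 15.
Strong duality: c^T x* = b^T y*. Confirmed.

15


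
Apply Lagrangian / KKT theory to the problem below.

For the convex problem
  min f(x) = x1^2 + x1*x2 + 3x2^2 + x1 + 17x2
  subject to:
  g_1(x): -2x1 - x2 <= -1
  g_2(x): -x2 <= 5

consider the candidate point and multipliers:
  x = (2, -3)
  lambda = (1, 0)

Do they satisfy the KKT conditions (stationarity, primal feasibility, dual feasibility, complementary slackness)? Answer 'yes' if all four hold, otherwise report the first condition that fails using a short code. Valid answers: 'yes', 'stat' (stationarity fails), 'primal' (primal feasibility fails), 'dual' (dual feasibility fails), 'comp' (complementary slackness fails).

Gradient of f: grad f(x) = Q x + c = (2, 1)
Constraint values g_i(x) = a_i^T x - b_i:
  g_1((2, -3)) = 0
  g_2((2, -3)) = -2
Stationarity residual: grad f(x) + sum_i lambda_i a_i = (0, 0)
  -> stationarity OK
Primal feasibility (all g_i <= 0): OK
Dual feasibility (all lambda_i >= 0): OK
Complementary slackness (lambda_i * g_i(x) = 0 for all i): OK

Verdict: yes, KKT holds.

yes


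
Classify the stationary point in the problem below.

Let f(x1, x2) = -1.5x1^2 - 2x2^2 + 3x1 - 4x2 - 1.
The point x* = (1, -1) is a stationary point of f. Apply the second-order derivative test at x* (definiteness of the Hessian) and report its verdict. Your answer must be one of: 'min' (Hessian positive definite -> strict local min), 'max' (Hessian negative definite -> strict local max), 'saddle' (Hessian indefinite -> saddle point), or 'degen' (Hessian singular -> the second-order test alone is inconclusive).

Compute the Hessian H = grad^2 f:
  H = [[-3, 0], [0, -4]]
Verify stationarity: grad f(x*) = H x* + g = (0, 0).
Eigenvalues of H: -4, -3.
Both eigenvalues < 0, so H is negative definite -> x* is a strict local max.

max


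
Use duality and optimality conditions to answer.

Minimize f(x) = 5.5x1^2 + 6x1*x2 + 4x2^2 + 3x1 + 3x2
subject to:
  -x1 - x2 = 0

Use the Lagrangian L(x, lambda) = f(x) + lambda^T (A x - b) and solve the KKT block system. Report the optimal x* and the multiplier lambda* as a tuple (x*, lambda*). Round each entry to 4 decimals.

Form the Lagrangian:
  L(x, lambda) = (1/2) x^T Q x + c^T x + lambda^T (A x - b)
Stationarity (grad_x L = 0): Q x + c + A^T lambda = 0.
Primal feasibility: A x = b.

This gives the KKT block system:
  [ Q   A^T ] [ x     ]   [-c ]
  [ A    0  ] [ lambda ] = [ b ]

Solving the linear system:
  x*      = (0, 0)
  lambda* = (3)
  f(x*)   = 0

x* = (0, 0), lambda* = (3)


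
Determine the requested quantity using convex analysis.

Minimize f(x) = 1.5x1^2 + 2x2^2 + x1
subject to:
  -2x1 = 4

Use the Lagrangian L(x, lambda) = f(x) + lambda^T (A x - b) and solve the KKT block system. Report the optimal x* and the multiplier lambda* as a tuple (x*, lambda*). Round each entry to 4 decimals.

Form the Lagrangian:
  L(x, lambda) = (1/2) x^T Q x + c^T x + lambda^T (A x - b)
Stationarity (grad_x L = 0): Q x + c + A^T lambda = 0.
Primal feasibility: A x = b.

This gives the KKT block system:
  [ Q   A^T ] [ x     ]   [-c ]
  [ A    0  ] [ lambda ] = [ b ]

Solving the linear system:
  x*      = (-2, 0)
  lambda* = (-2.5)
  f(x*)   = 4

x* = (-2, 0), lambda* = (-2.5)


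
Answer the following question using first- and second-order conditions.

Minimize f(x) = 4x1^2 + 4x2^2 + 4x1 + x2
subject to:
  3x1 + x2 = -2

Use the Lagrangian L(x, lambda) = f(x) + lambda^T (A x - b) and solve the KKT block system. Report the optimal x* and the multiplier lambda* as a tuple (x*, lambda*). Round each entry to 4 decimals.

Form the Lagrangian:
  L(x, lambda) = (1/2) x^T Q x + c^T x + lambda^T (A x - b)
Stationarity (grad_x L = 0): Q x + c + A^T lambda = 0.
Primal feasibility: A x = b.

This gives the KKT block system:
  [ Q   A^T ] [ x     ]   [-c ]
  [ A    0  ] [ lambda ] = [ b ]

Solving the linear system:
  x*      = (-0.6125, -0.1625)
  lambda* = (0.3)
  f(x*)   = -1.0062

x* = (-0.6125, -0.1625), lambda* = (0.3)


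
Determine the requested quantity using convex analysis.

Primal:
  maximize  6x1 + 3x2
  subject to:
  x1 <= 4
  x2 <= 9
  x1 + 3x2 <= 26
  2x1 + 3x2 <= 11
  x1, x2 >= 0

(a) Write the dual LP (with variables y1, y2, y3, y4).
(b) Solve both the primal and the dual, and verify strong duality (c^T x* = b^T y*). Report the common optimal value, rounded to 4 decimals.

The standard primal-dual pair for 'max c^T x s.t. A x <= b, x >= 0' is:
  Dual:  min b^T y  s.t.  A^T y >= c,  y >= 0.

So the dual LP is:
  minimize  4y1 + 9y2 + 26y3 + 11y4
  subject to:
    y1 + y3 + 2y4 >= 6
    y2 + 3y3 + 3y4 >= 3
    y1, y2, y3, y4 >= 0

Solving the primal: x* = (4, 1).
  primal value c^T x* = 27.
Solving the dual: y* = (4, 0, 0, 1).
  dual value b^T y* = 27.
Strong duality: c^T x* = b^T y*. Confirmed.

27


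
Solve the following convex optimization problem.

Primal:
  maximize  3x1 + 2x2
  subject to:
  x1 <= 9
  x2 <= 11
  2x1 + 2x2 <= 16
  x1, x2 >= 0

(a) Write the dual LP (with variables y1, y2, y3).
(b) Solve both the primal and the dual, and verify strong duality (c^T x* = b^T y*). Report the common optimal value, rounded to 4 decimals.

The standard primal-dual pair for 'max c^T x s.t. A x <= b, x >= 0' is:
  Dual:  min b^T y  s.t.  A^T y >= c,  y >= 0.

So the dual LP is:
  minimize  9y1 + 11y2 + 16y3
  subject to:
    y1 + 2y3 >= 3
    y2 + 2y3 >= 2
    y1, y2, y3 >= 0

Solving the primal: x* = (8, 0).
  primal value c^T x* = 24.
Solving the dual: y* = (0, 0, 1.5).
  dual value b^T y* = 24.
Strong duality: c^T x* = b^T y*. Confirmed.

24


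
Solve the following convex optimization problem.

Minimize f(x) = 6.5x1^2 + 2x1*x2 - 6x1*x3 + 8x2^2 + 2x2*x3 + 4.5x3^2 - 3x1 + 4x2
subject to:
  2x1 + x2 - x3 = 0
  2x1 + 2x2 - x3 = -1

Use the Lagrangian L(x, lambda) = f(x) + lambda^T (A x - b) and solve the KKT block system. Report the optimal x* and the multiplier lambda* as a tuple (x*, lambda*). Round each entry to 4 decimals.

Form the Lagrangian:
  L(x, lambda) = (1/2) x^T Q x + c^T x + lambda^T (A x - b)
Stationarity (grad_x L = 0): Q x + c + A^T lambda = 0.
Primal feasibility: A x = b.

This gives the KKT block system:
  [ Q   A^T ] [ x     ]   [-c ]
  [ A    0  ] [ lambda ] = [ b ]

Solving the linear system:
  x*      = (0.84, -1, 0.68)
  lambda* = (-10.8, 9.88)
  f(x*)   = 1.68

x* = (0.84, -1, 0.68), lambda* = (-10.8, 9.88)


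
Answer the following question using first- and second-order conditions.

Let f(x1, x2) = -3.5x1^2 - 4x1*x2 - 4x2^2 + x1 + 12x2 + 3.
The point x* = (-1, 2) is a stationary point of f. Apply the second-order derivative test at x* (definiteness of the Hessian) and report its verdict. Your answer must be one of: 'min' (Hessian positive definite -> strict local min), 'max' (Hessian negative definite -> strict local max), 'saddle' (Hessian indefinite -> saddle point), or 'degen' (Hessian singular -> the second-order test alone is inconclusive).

Compute the Hessian H = grad^2 f:
  H = [[-7, -4], [-4, -8]]
Verify stationarity: grad f(x*) = H x* + g = (0, 0).
Eigenvalues of H: -11.5311, -3.4689.
Both eigenvalues < 0, so H is negative definite -> x* is a strict local max.

max


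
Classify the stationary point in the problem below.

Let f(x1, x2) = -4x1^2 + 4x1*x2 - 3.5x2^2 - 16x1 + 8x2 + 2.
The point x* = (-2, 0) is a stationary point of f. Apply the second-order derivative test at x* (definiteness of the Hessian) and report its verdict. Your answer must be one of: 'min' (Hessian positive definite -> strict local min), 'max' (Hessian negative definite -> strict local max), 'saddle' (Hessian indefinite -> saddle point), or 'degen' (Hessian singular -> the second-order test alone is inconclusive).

Compute the Hessian H = grad^2 f:
  H = [[-8, 4], [4, -7]]
Verify stationarity: grad f(x*) = H x* + g = (0, 0).
Eigenvalues of H: -11.5311, -3.4689.
Both eigenvalues < 0, so H is negative definite -> x* is a strict local max.

max


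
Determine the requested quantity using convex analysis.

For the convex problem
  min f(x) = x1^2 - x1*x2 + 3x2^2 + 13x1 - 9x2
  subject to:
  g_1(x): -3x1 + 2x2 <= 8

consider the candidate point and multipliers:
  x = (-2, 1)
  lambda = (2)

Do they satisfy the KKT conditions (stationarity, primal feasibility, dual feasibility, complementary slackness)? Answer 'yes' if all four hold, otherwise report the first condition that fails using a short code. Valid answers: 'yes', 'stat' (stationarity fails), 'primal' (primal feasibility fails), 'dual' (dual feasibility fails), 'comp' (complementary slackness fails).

Gradient of f: grad f(x) = Q x + c = (8, -1)
Constraint values g_i(x) = a_i^T x - b_i:
  g_1((-2, 1)) = 0
Stationarity residual: grad f(x) + sum_i lambda_i a_i = (2, 3)
  -> stationarity FAILS
Primal feasibility (all g_i <= 0): OK
Dual feasibility (all lambda_i >= 0): OK
Complementary slackness (lambda_i * g_i(x) = 0 for all i): OK

Verdict: the first failing condition is stationarity -> stat.

stat


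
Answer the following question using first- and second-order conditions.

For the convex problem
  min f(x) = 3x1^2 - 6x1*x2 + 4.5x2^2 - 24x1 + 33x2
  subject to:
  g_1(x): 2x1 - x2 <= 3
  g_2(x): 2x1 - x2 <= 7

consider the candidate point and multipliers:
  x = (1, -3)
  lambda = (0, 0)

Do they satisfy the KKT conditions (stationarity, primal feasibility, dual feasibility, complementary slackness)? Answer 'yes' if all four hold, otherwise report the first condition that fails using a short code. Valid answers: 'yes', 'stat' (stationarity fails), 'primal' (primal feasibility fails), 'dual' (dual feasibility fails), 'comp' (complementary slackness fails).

Gradient of f: grad f(x) = Q x + c = (0, 0)
Constraint values g_i(x) = a_i^T x - b_i:
  g_1((1, -3)) = 2
  g_2((1, -3)) = -2
Stationarity residual: grad f(x) + sum_i lambda_i a_i = (0, 0)
  -> stationarity OK
Primal feasibility (all g_i <= 0): FAILS
Dual feasibility (all lambda_i >= 0): OK
Complementary slackness (lambda_i * g_i(x) = 0 for all i): OK

Verdict: the first failing condition is primal_feasibility -> primal.

primal


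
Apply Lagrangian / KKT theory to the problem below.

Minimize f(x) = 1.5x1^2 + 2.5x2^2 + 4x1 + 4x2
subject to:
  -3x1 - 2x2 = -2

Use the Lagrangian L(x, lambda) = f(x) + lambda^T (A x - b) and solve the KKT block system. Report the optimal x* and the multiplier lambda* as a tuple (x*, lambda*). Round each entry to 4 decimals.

Form the Lagrangian:
  L(x, lambda) = (1/2) x^T Q x + c^T x + lambda^T (A x - b)
Stationarity (grad_x L = 0): Q x + c + A^T lambda = 0.
Primal feasibility: A x = b.

This gives the KKT block system:
  [ Q   A^T ] [ x     ]   [-c ]
  [ A    0  ] [ lambda ] = [ b ]

Solving the linear system:
  x*      = (0.6667, 0)
  lambda* = (2)
  f(x*)   = 3.3333

x* = (0.6667, 0), lambda* = (2)


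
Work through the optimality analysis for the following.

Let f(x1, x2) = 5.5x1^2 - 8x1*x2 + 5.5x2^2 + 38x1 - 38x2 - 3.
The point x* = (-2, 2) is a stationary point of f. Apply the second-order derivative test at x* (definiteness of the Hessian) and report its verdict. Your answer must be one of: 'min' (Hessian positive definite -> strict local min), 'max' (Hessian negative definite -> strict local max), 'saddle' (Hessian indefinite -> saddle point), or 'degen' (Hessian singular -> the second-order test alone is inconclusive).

Compute the Hessian H = grad^2 f:
  H = [[11, -8], [-8, 11]]
Verify stationarity: grad f(x*) = H x* + g = (0, 0).
Eigenvalues of H: 3, 19.
Both eigenvalues > 0, so H is positive definite -> x* is a strict local min.

min


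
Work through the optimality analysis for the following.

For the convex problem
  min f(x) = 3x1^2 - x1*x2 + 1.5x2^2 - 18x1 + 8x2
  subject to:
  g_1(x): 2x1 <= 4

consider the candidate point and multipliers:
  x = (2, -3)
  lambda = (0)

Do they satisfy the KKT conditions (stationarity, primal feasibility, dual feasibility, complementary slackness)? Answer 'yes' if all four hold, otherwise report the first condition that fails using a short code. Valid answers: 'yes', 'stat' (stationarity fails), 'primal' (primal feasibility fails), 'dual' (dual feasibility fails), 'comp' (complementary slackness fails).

Gradient of f: grad f(x) = Q x + c = (-3, -3)
Constraint values g_i(x) = a_i^T x - b_i:
  g_1((2, -3)) = 0
Stationarity residual: grad f(x) + sum_i lambda_i a_i = (-3, -3)
  -> stationarity FAILS
Primal feasibility (all g_i <= 0): OK
Dual feasibility (all lambda_i >= 0): OK
Complementary slackness (lambda_i * g_i(x) = 0 for all i): OK

Verdict: the first failing condition is stationarity -> stat.

stat


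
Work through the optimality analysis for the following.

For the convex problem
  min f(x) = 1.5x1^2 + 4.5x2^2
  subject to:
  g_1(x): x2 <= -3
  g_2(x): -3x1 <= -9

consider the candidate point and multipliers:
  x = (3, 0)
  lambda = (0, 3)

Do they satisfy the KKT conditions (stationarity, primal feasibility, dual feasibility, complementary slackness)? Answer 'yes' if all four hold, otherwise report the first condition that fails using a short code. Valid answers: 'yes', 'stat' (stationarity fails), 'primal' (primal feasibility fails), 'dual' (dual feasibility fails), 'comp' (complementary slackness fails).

Gradient of f: grad f(x) = Q x + c = (9, 0)
Constraint values g_i(x) = a_i^T x - b_i:
  g_1((3, 0)) = 3
  g_2((3, 0)) = 0
Stationarity residual: grad f(x) + sum_i lambda_i a_i = (0, 0)
  -> stationarity OK
Primal feasibility (all g_i <= 0): FAILS
Dual feasibility (all lambda_i >= 0): OK
Complementary slackness (lambda_i * g_i(x) = 0 for all i): OK

Verdict: the first failing condition is primal_feasibility -> primal.

primal


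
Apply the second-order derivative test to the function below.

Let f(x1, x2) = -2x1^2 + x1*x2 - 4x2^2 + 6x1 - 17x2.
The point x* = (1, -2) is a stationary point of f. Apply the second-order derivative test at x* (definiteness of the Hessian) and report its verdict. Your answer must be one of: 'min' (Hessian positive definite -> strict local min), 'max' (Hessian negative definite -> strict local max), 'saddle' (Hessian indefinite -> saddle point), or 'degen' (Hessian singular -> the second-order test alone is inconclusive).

Compute the Hessian H = grad^2 f:
  H = [[-4, 1], [1, -8]]
Verify stationarity: grad f(x*) = H x* + g = (0, 0).
Eigenvalues of H: -8.2361, -3.7639.
Both eigenvalues < 0, so H is negative definite -> x* is a strict local max.

max


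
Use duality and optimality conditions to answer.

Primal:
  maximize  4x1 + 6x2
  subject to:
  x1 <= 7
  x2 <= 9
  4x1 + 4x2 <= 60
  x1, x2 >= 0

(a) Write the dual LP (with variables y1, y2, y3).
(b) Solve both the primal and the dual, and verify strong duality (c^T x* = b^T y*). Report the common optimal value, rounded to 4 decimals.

The standard primal-dual pair for 'max c^T x s.t. A x <= b, x >= 0' is:
  Dual:  min b^T y  s.t.  A^T y >= c,  y >= 0.

So the dual LP is:
  minimize  7y1 + 9y2 + 60y3
  subject to:
    y1 + 4y3 >= 4
    y2 + 4y3 >= 6
    y1, y2, y3 >= 0

Solving the primal: x* = (6, 9).
  primal value c^T x* = 78.
Solving the dual: y* = (0, 2, 1).
  dual value b^T y* = 78.
Strong duality: c^T x* = b^T y*. Confirmed.

78


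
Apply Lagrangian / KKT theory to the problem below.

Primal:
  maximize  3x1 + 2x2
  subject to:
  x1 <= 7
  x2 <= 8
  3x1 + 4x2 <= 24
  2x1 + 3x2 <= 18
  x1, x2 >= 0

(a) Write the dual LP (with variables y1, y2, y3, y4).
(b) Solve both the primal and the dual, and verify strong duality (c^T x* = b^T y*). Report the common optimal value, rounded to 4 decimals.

The standard primal-dual pair for 'max c^T x s.t. A x <= b, x >= 0' is:
  Dual:  min b^T y  s.t.  A^T y >= c,  y >= 0.

So the dual LP is:
  minimize  7y1 + 8y2 + 24y3 + 18y4
  subject to:
    y1 + 3y3 + 2y4 >= 3
    y2 + 4y3 + 3y4 >= 2
    y1, y2, y3, y4 >= 0

Solving the primal: x* = (7, 0.75).
  primal value c^T x* = 22.5.
Solving the dual: y* = (1.5, 0, 0.5, 0).
  dual value b^T y* = 22.5.
Strong duality: c^T x* = b^T y*. Confirmed.

22.5


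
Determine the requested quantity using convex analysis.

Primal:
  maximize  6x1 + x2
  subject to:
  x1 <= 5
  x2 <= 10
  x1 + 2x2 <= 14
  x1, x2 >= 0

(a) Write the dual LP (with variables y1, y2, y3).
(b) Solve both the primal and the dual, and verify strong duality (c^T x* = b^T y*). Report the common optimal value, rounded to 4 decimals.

The standard primal-dual pair for 'max c^T x s.t. A x <= b, x >= 0' is:
  Dual:  min b^T y  s.t.  A^T y >= c,  y >= 0.

So the dual LP is:
  minimize  5y1 + 10y2 + 14y3
  subject to:
    y1 + y3 >= 6
    y2 + 2y3 >= 1
    y1, y2, y3 >= 0

Solving the primal: x* = (5, 4.5).
  primal value c^T x* = 34.5.
Solving the dual: y* = (5.5, 0, 0.5).
  dual value b^T y* = 34.5.
Strong duality: c^T x* = b^T y*. Confirmed.

34.5


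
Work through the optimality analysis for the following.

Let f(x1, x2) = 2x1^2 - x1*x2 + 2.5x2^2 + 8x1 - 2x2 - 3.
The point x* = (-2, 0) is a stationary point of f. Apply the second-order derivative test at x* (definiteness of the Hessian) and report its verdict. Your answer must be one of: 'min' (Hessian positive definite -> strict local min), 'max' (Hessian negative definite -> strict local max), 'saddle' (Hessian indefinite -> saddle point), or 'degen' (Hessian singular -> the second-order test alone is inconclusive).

Compute the Hessian H = grad^2 f:
  H = [[4, -1], [-1, 5]]
Verify stationarity: grad f(x*) = H x* + g = (0, 0).
Eigenvalues of H: 3.382, 5.618.
Both eigenvalues > 0, so H is positive definite -> x* is a strict local min.

min


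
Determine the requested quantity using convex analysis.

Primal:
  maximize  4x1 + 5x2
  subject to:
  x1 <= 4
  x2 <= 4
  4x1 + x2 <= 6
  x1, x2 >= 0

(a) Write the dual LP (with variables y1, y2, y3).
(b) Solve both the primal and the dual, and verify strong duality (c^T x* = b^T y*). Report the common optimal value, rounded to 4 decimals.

The standard primal-dual pair for 'max c^T x s.t. A x <= b, x >= 0' is:
  Dual:  min b^T y  s.t.  A^T y >= c,  y >= 0.

So the dual LP is:
  minimize  4y1 + 4y2 + 6y3
  subject to:
    y1 + 4y3 >= 4
    y2 + y3 >= 5
    y1, y2, y3 >= 0

Solving the primal: x* = (0.5, 4).
  primal value c^T x* = 22.
Solving the dual: y* = (0, 4, 1).
  dual value b^T y* = 22.
Strong duality: c^T x* = b^T y*. Confirmed.

22


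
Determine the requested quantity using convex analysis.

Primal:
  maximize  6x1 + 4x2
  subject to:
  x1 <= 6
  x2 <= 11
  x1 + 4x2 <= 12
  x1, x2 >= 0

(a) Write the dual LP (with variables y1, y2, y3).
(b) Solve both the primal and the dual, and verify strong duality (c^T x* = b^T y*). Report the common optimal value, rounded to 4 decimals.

The standard primal-dual pair for 'max c^T x s.t. A x <= b, x >= 0' is:
  Dual:  min b^T y  s.t.  A^T y >= c,  y >= 0.

So the dual LP is:
  minimize  6y1 + 11y2 + 12y3
  subject to:
    y1 + y3 >= 6
    y2 + 4y3 >= 4
    y1, y2, y3 >= 0

Solving the primal: x* = (6, 1.5).
  primal value c^T x* = 42.
Solving the dual: y* = (5, 0, 1).
  dual value b^T y* = 42.
Strong duality: c^T x* = b^T y*. Confirmed.

42


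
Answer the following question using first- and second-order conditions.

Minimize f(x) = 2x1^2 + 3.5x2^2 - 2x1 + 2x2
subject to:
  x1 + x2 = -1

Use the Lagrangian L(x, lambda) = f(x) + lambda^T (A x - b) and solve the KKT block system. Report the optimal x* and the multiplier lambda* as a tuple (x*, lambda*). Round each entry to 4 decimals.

Form the Lagrangian:
  L(x, lambda) = (1/2) x^T Q x + c^T x + lambda^T (A x - b)
Stationarity (grad_x L = 0): Q x + c + A^T lambda = 0.
Primal feasibility: A x = b.

This gives the KKT block system:
  [ Q   A^T ] [ x     ]   [-c ]
  [ A    0  ] [ lambda ] = [ b ]

Solving the linear system:
  x*      = (-0.2727, -0.7273)
  lambda* = (3.0909)
  f(x*)   = 1.0909

x* = (-0.2727, -0.7273), lambda* = (3.0909)


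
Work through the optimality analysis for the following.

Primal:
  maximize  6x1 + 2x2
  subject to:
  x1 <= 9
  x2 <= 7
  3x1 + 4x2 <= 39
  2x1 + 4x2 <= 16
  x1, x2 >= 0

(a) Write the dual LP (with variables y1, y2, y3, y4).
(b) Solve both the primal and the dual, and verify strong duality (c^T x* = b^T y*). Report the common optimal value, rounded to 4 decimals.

The standard primal-dual pair for 'max c^T x s.t. A x <= b, x >= 0' is:
  Dual:  min b^T y  s.t.  A^T y >= c,  y >= 0.

So the dual LP is:
  minimize  9y1 + 7y2 + 39y3 + 16y4
  subject to:
    y1 + 3y3 + 2y4 >= 6
    y2 + 4y3 + 4y4 >= 2
    y1, y2, y3, y4 >= 0

Solving the primal: x* = (8, 0).
  primal value c^T x* = 48.
Solving the dual: y* = (0, 0, 0, 3).
  dual value b^T y* = 48.
Strong duality: c^T x* = b^T y*. Confirmed.

48
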